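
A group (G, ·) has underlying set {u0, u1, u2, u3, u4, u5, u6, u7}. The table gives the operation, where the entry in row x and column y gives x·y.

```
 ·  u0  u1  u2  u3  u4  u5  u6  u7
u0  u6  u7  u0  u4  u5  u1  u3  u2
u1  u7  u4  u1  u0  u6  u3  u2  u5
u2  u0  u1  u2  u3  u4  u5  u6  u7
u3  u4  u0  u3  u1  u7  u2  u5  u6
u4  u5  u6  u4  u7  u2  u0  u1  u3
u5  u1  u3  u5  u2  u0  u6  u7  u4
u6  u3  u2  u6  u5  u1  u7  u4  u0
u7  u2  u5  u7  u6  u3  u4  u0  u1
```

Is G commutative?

Yes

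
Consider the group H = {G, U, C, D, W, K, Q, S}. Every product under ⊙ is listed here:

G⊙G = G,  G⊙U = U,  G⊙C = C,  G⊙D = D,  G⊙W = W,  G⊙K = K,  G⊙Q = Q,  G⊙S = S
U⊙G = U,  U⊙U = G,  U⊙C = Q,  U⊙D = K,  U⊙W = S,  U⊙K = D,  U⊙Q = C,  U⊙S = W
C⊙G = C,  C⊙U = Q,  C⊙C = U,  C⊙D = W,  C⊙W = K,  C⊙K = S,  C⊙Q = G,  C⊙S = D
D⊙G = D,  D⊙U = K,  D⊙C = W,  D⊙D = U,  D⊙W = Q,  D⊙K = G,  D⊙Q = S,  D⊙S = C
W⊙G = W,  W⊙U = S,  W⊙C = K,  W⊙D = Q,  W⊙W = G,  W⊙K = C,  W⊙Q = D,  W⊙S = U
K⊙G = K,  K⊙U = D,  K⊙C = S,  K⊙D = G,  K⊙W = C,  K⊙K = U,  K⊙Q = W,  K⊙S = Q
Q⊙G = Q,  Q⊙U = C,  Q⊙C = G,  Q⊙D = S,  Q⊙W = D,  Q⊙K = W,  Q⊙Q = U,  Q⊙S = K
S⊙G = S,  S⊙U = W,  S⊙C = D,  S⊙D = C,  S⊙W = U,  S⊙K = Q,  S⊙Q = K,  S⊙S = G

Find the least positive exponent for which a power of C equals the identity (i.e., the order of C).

4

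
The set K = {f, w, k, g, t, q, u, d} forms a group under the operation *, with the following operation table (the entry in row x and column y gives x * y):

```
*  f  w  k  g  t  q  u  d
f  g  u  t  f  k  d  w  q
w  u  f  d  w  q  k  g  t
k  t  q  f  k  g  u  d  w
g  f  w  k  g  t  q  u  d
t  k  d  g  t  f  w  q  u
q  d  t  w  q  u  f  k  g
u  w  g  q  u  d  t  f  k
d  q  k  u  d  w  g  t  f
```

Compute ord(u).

The identity element is g (its row matches the header).
u^1 = u
u^2 = u * u = f
u^3 = f * u = w
u^4 = w * u = g
The first power of u equal to the identity is u^4, so ord(u) = 4.
(Structurally, K here is isomorphic to the quaternion group Q_8.)

4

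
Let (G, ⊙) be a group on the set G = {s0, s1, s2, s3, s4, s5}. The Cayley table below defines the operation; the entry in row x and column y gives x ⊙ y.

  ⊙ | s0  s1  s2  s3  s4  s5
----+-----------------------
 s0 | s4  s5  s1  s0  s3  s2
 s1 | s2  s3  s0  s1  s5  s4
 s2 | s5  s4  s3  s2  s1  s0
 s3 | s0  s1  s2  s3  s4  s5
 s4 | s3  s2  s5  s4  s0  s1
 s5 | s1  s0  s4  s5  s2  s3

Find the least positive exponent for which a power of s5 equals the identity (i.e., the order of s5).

The identity element is s3 (its row matches the header).
s5^1 = s5
s5^2 = s5 ⊙ s5 = s3
The first power of s5 equal to the identity is s5^2, so ord(s5) = 2.

2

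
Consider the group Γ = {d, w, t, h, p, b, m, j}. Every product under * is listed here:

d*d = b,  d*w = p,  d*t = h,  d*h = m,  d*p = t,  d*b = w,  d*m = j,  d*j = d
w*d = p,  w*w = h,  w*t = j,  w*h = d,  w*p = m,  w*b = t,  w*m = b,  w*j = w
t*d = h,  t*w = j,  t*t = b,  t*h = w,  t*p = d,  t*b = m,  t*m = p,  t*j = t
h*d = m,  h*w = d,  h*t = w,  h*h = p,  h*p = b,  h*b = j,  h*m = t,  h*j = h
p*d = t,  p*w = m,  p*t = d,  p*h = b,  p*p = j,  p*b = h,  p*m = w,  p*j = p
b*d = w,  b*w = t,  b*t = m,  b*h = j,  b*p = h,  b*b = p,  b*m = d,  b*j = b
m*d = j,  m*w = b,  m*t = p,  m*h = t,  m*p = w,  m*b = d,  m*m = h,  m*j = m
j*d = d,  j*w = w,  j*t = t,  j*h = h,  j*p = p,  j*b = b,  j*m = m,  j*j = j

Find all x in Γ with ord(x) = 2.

Identity is j. Compute the order of each non-identity element by repeated multiplication:
  d: d → b → w → p → t → h → m → j  (order 8)
  w: w → h → d → p → m → b → t → j  (order 8)
  t: t → b → m → p → d → h → w → j  (order 8)
  h: h → p → b → j  (order 4)
  p: p → j  (order 2)
  b: b → p → h → j  (order 4)
  m: m → h → t → p → w → b → d → j  (order 8)
Elements of order 2: {p}.

{p}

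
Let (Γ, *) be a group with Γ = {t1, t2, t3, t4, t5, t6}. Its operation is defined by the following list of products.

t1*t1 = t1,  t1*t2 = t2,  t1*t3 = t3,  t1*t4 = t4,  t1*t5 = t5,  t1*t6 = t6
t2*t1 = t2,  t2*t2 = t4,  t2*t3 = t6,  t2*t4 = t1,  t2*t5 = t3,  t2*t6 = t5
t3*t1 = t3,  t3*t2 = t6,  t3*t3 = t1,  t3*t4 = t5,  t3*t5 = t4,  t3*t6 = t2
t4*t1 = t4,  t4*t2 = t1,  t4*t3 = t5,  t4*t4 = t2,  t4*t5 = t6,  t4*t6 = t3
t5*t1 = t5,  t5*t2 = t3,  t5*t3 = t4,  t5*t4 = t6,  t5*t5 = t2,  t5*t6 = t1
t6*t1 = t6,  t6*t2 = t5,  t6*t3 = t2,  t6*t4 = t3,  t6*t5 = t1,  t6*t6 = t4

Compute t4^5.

t4^1 = t4
t4^2 = t4 * t4 = t2
t4^3 = t2 * t4 = t1
t4^4 = t1 * t4 = t4
t4^5 = t4 * t4 = t2

t2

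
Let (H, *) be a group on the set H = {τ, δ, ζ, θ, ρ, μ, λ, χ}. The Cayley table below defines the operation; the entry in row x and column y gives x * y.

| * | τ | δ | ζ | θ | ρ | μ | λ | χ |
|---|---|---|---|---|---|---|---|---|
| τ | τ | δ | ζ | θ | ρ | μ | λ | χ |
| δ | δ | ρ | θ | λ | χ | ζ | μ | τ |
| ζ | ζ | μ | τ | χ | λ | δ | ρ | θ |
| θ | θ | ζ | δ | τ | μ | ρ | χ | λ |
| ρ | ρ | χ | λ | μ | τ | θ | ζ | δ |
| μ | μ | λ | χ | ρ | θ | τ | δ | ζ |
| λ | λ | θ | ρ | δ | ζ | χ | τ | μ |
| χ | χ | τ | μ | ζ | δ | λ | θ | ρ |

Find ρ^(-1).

ρ

First locate the identity: row τ matches the header, so τ is the identity.
Scan row ρ for τ: ρ * ρ = τ. Hence ρ^(-1) = ρ.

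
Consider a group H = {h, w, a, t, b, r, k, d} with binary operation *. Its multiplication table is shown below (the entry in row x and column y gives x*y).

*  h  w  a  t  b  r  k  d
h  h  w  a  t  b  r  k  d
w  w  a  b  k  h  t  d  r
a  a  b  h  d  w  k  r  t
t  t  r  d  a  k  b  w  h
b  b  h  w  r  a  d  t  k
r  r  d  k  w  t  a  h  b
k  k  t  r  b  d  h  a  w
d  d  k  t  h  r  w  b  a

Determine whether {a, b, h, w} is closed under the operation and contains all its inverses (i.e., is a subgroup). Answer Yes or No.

{a, b, h, w} contains the identity h.
Checking products: every product of two elements of {a, b, h, w} (read from the table) lies in {a, b, h, w}, so the set is closed.
In a finite group, a nonempty closed subset is a subgroup. So {a, b, h, w} ≤ H.
(Structurally, H here is isomorphic to the quaternion group Q_8.)

Yes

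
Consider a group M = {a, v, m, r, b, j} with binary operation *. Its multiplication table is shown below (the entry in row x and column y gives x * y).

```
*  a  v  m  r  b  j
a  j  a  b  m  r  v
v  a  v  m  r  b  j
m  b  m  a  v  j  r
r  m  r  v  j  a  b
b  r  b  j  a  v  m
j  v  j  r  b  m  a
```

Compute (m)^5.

r

m^1 = m
m^2 = m * m = a
m^3 = a * m = b
m^4 = b * m = j
m^5 = j * m = r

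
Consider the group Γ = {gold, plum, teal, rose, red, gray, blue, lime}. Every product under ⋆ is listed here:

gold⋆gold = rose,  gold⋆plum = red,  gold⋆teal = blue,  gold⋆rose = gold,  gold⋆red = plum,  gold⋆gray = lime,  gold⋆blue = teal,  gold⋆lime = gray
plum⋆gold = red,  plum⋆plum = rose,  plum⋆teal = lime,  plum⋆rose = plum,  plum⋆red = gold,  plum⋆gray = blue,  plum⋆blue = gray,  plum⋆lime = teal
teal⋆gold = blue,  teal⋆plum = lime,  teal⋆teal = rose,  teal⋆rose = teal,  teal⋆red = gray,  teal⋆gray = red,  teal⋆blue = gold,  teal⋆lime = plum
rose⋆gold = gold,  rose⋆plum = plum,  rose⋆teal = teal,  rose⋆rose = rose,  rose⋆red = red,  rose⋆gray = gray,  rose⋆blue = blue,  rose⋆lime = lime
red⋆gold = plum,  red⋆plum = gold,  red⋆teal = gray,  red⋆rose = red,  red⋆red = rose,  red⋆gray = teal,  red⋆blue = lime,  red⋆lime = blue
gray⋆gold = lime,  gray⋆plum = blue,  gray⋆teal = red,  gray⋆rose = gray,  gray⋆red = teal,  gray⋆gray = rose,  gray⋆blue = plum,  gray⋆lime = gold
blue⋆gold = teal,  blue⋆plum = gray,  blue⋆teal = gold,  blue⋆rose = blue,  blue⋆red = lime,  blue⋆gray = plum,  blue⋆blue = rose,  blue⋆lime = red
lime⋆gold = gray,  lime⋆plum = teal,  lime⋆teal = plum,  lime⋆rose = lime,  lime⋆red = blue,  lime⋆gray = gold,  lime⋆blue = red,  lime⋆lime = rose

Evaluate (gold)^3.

gold^1 = gold
gold^2 = gold ⋆ gold = rose
gold^3 = rose ⋆ gold = gold

gold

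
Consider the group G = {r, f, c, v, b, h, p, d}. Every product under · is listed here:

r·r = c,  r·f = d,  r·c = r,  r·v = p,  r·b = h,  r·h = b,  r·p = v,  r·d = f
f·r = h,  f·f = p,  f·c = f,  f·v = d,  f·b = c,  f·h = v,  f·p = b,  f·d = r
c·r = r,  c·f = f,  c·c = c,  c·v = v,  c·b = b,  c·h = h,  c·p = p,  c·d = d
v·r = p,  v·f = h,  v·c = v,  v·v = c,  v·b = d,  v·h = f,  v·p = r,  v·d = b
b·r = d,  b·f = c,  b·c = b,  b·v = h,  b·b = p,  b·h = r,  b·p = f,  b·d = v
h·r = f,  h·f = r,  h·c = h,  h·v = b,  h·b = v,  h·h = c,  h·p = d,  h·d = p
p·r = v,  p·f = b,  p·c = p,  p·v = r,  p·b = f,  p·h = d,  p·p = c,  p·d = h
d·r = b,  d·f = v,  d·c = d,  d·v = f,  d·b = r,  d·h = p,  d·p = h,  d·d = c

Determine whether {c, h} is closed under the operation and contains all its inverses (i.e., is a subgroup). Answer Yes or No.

{c, h} contains the identity c.
Checking products: every product of two elements of {c, h} (read from the table) lies in {c, h}, so the set is closed.
In a finite group, a nonempty closed subset is a subgroup. So {c, h} ≤ G.

Yes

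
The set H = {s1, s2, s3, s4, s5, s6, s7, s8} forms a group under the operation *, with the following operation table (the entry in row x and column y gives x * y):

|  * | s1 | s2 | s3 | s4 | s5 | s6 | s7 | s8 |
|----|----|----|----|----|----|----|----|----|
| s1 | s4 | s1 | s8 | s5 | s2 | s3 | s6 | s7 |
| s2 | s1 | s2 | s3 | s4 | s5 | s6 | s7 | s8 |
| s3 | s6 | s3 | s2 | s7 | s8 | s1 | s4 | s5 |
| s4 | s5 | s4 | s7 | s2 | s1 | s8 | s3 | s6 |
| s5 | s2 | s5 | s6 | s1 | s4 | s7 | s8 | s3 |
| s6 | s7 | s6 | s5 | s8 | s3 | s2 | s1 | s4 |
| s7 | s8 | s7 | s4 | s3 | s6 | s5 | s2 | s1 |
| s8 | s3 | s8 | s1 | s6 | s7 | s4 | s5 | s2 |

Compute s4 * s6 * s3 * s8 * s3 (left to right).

s4 * s6 = s8
s8 * s3 = s1
s1 * s8 = s7
s7 * s3 = s4
(Structurally, H here is isomorphic to the dihedral group D_4.)

s4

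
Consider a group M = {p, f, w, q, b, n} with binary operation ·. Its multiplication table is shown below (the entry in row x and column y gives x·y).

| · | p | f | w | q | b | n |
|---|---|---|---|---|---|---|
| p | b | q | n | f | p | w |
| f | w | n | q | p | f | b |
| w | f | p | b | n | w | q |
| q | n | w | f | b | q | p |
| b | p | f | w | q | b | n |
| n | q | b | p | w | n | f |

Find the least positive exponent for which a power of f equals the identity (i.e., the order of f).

The identity element is b (its row matches the header).
f^1 = f
f^2 = f·f = n
f^3 = n·f = b
The first power of f equal to the identity is f^3, so ord(f) = 3.

3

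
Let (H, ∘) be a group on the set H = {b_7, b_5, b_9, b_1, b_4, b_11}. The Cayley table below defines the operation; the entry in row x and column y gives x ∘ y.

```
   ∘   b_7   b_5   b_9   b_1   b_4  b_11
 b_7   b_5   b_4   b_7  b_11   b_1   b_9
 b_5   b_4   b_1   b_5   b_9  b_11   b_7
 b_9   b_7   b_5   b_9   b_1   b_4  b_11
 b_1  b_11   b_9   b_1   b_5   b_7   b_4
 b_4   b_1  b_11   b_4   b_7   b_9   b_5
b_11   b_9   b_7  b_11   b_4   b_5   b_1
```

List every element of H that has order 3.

{b_1, b_5}

Identity is b_9. Compute the order of each non-identity element by repeated multiplication:
  b_7: b_7 → b_5 → b_4 → b_1 → b_11 → b_9  (order 6)
  b_5: b_5 → b_1 → b_9  (order 3)
  b_1: b_1 → b_5 → b_9  (order 3)
  b_4: b_4 → b_9  (order 2)
  b_11: b_11 → b_1 → b_4 → b_5 → b_7 → b_9  (order 6)
Elements of order 3: {b_1, b_5}.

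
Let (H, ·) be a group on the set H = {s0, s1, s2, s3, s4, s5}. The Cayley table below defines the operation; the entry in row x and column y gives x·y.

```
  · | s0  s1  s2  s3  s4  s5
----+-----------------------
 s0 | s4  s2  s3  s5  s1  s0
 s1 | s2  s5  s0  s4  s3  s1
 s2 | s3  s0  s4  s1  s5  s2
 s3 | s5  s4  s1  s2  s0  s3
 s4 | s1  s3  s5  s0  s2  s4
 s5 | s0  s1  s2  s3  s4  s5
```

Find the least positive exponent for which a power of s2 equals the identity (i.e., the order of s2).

3

The identity element is s5 (its row matches the header).
s2^1 = s2
s2^2 = s2·s2 = s4
s2^3 = s4·s2 = s5
The first power of s2 equal to the identity is s2^3, so ord(s2) = 3.
(Structurally, H here is isomorphic to the cyclic group Z_6.)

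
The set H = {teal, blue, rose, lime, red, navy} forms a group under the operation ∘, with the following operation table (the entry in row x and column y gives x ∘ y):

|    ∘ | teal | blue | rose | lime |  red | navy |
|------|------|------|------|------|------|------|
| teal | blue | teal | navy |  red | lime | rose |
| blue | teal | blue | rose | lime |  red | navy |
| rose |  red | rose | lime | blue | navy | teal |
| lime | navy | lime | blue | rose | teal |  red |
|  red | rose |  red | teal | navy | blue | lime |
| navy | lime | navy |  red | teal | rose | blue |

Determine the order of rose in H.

The identity element is blue (its row matches the header).
rose^1 = rose
rose^2 = rose ∘ rose = lime
rose^3 = lime ∘ rose = blue
The first power of rose equal to the identity is rose^3, so ord(rose) = 3.
(Structurally, H here is isomorphic to the symmetric group S_3.)

3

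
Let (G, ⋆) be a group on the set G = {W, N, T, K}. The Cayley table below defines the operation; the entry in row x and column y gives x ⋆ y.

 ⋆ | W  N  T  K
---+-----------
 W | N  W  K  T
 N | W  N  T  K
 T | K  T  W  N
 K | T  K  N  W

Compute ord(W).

The identity element is N (its row matches the header).
W^1 = W
W^2 = W ⋆ W = N
The first power of W equal to the identity is W^2, so ord(W) = 2.

2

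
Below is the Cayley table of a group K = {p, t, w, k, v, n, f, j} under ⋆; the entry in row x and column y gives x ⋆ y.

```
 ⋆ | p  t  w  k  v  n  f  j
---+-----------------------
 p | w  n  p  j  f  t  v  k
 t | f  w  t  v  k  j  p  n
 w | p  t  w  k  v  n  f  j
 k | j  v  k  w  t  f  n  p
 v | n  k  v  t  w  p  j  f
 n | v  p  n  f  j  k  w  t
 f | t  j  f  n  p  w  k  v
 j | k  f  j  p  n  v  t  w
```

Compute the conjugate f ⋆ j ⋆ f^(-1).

p

The identity is w. In row f, the entry w sits in column n, so f^(-1) = n.
f ⋆ j = v
v ⋆ n = p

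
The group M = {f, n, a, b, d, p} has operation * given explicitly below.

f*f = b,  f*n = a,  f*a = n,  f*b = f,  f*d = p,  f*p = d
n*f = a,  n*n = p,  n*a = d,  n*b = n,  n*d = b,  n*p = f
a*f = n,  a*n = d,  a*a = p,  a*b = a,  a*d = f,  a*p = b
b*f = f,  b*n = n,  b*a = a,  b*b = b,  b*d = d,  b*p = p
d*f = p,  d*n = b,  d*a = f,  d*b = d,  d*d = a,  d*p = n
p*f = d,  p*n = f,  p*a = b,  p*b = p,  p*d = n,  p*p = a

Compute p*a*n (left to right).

p*a = b
b*n = n
(Structurally, M here is isomorphic to the cyclic group Z_6.)

n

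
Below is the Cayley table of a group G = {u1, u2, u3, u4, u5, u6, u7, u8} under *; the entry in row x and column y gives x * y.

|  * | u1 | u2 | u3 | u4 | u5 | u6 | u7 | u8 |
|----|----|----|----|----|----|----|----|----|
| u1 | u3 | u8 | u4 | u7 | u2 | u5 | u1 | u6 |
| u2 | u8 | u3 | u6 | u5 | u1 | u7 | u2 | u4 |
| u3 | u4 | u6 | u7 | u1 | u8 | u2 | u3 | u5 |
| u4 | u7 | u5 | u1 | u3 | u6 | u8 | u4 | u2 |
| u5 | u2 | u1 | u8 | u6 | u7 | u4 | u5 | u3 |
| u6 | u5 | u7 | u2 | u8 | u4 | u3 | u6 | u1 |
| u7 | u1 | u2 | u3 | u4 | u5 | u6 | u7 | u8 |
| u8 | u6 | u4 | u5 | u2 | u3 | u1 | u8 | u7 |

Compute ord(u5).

The identity element is u7 (its row matches the header).
u5^1 = u5
u5^2 = u5 * u5 = u7
The first power of u5 equal to the identity is u5^2, so ord(u5) = 2.

2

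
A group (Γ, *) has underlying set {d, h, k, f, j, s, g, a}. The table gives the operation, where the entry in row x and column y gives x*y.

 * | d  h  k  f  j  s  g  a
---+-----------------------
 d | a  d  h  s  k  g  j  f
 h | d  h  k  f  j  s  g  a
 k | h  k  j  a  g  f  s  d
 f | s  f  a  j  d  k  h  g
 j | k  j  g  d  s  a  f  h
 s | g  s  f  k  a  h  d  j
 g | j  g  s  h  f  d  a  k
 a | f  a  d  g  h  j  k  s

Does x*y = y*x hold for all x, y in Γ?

Yes

Check whether the table is symmetric across its main diagonal.
Every entry (row x, col y) equals the entry (row y, col x), so Γ is abelian.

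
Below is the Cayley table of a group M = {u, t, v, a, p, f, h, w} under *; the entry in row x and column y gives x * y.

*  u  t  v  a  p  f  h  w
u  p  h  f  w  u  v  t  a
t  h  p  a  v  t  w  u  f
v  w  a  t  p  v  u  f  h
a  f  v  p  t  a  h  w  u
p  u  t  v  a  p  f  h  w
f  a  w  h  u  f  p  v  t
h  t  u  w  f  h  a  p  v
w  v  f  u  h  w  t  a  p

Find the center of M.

An element z is central iff its row equals its column in the table.
For u: u * v = f ≠ w = v * u, so u ∉ Z.
Checking each element this way leaves Z(M) = {p, t}.

{p, t}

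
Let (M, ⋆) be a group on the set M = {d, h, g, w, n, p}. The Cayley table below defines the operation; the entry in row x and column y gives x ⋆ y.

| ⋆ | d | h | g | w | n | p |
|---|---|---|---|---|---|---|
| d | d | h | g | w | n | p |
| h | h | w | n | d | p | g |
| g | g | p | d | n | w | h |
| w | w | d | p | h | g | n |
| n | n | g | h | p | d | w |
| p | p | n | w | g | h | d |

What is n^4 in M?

n^1 = n
n^2 = n ⋆ n = d
n^3 = d ⋆ n = n
n^4 = n ⋆ n = d

d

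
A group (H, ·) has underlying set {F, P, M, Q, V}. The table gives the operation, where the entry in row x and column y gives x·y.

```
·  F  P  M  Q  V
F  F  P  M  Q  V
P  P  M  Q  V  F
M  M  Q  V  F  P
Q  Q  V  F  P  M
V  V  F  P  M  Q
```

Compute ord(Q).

5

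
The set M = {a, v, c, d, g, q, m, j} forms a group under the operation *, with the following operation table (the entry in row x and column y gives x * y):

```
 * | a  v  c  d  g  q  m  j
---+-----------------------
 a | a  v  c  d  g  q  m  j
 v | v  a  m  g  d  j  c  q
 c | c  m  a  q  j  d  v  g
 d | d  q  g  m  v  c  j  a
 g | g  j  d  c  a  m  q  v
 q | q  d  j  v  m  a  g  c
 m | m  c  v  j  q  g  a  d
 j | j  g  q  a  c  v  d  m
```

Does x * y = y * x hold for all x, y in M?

j * c = q but c * j = g.
Since j and c do not commute, M is not abelian.

No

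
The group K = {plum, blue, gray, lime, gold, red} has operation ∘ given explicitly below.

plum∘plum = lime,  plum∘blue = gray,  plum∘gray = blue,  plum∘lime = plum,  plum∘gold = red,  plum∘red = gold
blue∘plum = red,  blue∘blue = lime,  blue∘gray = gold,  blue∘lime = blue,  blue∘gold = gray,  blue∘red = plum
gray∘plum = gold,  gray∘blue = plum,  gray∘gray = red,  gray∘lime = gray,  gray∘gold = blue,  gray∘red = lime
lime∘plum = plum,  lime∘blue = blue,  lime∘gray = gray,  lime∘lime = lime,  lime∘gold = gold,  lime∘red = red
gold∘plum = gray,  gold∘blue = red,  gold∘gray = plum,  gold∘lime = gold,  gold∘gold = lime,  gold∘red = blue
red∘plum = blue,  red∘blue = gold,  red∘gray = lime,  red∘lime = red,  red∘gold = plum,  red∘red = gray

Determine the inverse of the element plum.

First locate the identity: row lime matches the header, so lime is the identity.
Scan row plum for lime: plum ∘ plum = lime. Hence plum^(-1) = plum.
(Structurally, K here is isomorphic to the symmetric group S_3.)

plum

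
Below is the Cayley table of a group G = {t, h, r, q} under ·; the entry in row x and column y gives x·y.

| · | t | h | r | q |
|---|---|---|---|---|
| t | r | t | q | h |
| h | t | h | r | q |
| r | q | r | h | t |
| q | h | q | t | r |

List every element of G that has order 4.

Identity is h. Compute the order of each non-identity element by repeated multiplication:
  t: t → r → q → h  (order 4)
  r: r → h  (order 2)
  q: q → r → t → h  (order 4)
Elements of order 4: {q, t}.

{q, t}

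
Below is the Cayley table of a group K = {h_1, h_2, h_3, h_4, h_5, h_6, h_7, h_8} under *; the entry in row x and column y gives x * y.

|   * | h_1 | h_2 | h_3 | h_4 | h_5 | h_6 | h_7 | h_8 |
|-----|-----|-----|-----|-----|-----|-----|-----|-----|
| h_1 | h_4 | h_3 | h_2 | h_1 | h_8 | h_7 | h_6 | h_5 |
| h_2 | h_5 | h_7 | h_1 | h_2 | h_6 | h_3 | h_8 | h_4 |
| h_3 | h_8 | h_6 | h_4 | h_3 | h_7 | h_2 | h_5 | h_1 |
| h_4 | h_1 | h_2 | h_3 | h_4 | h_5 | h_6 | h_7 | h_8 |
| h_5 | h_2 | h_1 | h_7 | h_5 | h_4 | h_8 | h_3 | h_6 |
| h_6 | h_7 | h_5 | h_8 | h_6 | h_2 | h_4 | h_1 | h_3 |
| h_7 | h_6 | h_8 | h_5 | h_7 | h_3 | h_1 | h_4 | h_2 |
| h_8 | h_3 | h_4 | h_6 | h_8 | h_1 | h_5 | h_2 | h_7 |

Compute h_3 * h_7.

Read row h_3, column h_7: h_3 * h_7 = h_5.

h_5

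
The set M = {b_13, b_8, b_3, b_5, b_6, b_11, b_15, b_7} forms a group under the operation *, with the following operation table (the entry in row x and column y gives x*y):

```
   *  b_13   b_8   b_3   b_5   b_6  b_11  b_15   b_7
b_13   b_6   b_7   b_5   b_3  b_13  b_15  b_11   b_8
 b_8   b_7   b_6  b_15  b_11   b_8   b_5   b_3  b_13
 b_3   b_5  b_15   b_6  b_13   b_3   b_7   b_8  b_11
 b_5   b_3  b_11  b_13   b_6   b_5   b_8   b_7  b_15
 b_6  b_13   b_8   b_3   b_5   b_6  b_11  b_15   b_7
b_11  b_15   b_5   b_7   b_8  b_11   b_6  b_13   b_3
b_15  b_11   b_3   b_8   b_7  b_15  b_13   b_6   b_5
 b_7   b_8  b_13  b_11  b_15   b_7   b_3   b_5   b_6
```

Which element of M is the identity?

The identity e satisfies e*x = x for all x, so its row in the table reproduces the column headers.
Row b_6 reads: b_13, b_8, b_3, b_5, b_6, b_11, b_15, b_7 — exactly the header order. So b_6 is the identity.

b_6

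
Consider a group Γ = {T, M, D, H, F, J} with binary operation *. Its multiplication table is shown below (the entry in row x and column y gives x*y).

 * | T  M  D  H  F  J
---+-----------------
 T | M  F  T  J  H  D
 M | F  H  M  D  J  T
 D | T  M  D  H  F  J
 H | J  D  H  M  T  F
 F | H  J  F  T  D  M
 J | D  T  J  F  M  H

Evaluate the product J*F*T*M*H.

J*F = M
M*T = F
F*M = J
J*H = F

F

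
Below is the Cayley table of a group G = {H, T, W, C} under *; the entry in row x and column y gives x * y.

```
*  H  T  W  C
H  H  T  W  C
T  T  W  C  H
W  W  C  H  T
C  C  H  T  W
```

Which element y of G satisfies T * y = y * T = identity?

First locate the identity: row H matches the header, so H is the identity.
Scan row T for H: T * C = H. Hence T^(-1) = C.
(Structurally, G here is isomorphic to the cyclic group Z_4.)

C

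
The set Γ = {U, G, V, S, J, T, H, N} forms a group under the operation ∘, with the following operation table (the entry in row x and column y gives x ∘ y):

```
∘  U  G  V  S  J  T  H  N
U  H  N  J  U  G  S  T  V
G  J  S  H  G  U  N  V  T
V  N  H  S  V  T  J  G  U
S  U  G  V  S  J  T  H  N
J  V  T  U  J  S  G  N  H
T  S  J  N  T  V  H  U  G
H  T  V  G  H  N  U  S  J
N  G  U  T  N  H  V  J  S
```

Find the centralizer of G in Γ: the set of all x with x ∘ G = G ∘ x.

{G, H, S, V}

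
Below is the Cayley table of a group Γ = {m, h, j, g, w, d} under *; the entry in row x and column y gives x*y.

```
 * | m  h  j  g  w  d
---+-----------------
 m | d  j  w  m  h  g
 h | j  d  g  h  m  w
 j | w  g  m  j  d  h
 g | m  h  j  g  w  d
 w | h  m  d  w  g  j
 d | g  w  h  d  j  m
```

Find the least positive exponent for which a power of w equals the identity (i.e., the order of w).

The identity element is g (its row matches the header).
w^1 = w
w^2 = w*w = g
The first power of w equal to the identity is w^2, so ord(w) = 2.

2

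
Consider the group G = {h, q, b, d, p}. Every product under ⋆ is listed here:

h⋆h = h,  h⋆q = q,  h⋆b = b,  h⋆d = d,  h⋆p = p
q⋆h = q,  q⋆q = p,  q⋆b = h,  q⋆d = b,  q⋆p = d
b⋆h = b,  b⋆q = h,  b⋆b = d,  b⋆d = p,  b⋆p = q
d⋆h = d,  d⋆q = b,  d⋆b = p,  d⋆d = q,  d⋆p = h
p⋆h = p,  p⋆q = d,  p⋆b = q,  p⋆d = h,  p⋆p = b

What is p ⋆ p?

b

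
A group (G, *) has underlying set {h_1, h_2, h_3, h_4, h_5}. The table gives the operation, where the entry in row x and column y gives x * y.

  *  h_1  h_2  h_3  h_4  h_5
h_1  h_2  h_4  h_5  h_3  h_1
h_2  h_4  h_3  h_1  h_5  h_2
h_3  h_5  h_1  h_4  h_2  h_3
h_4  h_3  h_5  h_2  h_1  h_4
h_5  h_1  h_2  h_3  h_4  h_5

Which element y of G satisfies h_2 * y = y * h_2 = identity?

h_4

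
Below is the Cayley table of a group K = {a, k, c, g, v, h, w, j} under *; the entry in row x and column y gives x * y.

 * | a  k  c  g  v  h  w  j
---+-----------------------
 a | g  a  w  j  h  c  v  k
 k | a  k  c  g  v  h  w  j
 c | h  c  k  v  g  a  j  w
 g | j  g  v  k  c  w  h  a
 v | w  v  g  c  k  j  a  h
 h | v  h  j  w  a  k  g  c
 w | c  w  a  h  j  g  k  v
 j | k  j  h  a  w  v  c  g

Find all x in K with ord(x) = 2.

Identity is k. Compute the order of each non-identity element by repeated multiplication:
  a: a → g → j → k  (order 4)
  c: c → k  (order 2)
  g: g → k  (order 2)
  v: v → k  (order 2)
  h: h → k  (order 2)
  w: w → k  (order 2)
  j: j → g → a → k  (order 4)
Elements of order 2: {c, g, h, v, w}.
(Structurally, K here is isomorphic to the dihedral group D_4.)

{c, g, h, v, w}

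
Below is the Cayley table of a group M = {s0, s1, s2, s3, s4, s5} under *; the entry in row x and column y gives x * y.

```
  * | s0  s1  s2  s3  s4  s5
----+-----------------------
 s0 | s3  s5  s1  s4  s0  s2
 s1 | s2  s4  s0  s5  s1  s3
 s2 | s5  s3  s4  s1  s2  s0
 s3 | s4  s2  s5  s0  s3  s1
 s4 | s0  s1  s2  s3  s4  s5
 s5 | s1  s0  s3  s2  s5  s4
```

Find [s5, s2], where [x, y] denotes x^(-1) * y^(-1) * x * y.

Identity is s4; from the table s5^(-1) = s5 and s2^(-1) = s2.
s5 * s2 = s3
s3 * s5 = s1
s1 * s2 = s0

s0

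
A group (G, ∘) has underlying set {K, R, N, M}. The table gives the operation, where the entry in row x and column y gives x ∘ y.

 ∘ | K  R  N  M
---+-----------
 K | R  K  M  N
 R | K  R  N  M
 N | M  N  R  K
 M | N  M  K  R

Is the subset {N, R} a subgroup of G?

Yes

{N, R} contains the identity R.
Checking products: every product of two elements of {N, R} (read from the table) lies in {N, R}, so the set is closed.
In a finite group, a nonempty closed subset is a subgroup. So {N, R} ≤ G.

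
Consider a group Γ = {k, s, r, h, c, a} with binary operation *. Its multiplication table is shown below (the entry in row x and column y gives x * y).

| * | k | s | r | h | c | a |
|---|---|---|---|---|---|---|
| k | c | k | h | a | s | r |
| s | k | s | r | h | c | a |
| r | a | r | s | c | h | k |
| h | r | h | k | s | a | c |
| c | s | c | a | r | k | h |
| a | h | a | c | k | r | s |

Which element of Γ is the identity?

s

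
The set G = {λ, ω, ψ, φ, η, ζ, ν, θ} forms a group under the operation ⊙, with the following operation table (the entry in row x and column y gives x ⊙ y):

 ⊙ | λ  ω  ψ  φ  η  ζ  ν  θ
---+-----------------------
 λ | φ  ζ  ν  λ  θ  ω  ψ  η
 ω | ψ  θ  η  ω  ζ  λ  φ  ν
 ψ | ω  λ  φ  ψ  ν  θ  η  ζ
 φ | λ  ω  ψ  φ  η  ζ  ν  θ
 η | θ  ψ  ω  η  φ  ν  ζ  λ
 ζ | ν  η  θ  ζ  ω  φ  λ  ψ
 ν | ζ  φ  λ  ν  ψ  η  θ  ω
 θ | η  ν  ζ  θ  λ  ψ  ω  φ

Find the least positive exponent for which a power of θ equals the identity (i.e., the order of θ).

2

The identity element is φ (its row matches the header).
θ^1 = θ
θ^2 = θ ⊙ θ = φ
The first power of θ equal to the identity is θ^2, so ord(θ) = 2.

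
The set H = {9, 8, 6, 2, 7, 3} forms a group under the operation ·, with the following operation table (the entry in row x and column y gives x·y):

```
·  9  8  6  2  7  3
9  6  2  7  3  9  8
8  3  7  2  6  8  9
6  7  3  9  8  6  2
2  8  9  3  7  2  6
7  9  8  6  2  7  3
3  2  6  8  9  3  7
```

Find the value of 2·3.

Read row 2, column 3: 2·3 = 6.

6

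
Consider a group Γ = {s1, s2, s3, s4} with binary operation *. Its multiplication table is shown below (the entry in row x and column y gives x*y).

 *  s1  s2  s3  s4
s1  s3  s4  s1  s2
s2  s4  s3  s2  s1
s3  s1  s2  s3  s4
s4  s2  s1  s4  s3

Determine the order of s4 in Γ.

The identity element is s3 (its row matches the header).
s4^1 = s4
s4^2 = s4*s4 = s3
The first power of s4 equal to the identity is s4^2, so ord(s4) = 2.

2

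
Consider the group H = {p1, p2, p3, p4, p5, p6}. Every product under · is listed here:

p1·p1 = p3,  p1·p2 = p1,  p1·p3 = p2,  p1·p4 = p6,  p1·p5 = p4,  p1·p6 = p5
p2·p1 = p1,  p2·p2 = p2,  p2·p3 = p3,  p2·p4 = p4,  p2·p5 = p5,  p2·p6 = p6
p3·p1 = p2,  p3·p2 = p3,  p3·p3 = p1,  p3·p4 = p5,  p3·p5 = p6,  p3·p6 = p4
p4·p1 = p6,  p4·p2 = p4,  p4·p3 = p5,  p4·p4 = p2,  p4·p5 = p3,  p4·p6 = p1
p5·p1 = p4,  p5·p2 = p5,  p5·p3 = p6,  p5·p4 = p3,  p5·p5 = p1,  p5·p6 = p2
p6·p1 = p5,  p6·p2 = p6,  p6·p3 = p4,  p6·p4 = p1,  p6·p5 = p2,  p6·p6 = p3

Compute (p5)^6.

p2

p5^1 = p5
p5^2 = p5·p5 = p1
p5^3 = p1·p5 = p4
p5^4 = p4·p5 = p3
p5^5 = p3·p5 = p6
p5^6 = p6·p5 = p2
(Structurally, H here is isomorphic to the cyclic group Z_6.)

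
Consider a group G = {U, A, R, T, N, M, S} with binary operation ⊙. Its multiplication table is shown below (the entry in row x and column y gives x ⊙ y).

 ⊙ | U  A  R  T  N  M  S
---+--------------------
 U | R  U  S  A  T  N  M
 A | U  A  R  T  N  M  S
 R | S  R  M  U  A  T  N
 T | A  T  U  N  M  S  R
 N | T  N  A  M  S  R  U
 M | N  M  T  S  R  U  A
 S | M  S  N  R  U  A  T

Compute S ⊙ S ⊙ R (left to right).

S ⊙ S = T
T ⊙ R = U

U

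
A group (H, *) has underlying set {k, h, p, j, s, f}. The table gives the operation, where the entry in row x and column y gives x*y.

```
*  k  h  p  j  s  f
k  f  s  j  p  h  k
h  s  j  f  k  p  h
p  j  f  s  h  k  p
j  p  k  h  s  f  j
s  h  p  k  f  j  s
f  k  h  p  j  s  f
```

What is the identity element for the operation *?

f

The identity e satisfies e*x = x for all x, so its row in the table reproduces the column headers.
Row f reads: k, h, p, j, s, f — exactly the header order. So f is the identity.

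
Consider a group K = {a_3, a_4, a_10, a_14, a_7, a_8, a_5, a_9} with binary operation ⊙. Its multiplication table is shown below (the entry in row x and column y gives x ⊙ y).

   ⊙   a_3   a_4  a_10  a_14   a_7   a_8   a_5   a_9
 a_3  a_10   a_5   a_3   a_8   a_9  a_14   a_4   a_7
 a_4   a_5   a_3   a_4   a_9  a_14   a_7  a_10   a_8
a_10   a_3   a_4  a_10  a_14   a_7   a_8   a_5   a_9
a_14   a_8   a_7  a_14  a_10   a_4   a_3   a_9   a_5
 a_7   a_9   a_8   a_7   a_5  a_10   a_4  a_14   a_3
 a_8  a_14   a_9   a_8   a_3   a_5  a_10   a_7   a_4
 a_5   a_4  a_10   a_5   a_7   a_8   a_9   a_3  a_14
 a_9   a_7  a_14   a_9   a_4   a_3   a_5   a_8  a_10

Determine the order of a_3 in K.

2

The identity element is a_10 (its row matches the header).
a_3^1 = a_3
a_3^2 = a_3 ⊙ a_3 = a_10
The first power of a_3 equal to the identity is a_3^2, so ord(a_3) = 2.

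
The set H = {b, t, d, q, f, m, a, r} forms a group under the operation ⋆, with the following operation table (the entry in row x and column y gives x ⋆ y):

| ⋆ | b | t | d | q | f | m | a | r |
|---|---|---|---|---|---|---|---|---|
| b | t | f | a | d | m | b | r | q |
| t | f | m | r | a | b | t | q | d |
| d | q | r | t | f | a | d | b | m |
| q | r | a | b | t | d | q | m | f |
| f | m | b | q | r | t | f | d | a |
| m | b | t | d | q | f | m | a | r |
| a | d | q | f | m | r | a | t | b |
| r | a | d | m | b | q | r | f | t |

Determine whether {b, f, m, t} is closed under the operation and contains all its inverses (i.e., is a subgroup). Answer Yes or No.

Yes

{b, f, m, t} contains the identity m.
Checking products: every product of two elements of {b, f, m, t} (read from the table) lies in {b, f, m, t}, so the set is closed.
In a finite group, a nonempty closed subset is a subgroup. So {b, f, m, t} ≤ H.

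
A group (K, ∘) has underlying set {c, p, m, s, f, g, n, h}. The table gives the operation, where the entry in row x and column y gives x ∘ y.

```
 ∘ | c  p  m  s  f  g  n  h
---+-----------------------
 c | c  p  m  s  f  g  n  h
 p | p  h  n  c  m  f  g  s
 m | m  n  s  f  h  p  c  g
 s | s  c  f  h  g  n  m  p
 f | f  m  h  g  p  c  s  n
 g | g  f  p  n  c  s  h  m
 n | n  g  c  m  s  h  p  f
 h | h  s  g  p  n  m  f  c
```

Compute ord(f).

8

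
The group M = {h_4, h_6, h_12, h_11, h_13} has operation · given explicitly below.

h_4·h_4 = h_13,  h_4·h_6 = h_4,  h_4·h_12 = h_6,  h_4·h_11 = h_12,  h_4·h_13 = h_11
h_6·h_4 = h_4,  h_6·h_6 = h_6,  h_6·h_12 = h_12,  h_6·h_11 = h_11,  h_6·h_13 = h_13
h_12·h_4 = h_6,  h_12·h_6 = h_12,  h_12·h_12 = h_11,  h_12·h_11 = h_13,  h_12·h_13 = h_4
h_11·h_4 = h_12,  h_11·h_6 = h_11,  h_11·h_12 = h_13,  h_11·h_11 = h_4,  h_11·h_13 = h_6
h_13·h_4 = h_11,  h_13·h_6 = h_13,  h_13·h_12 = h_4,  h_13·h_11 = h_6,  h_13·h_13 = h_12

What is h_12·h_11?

Read row h_12, column h_11: h_12·h_11 = h_13.

h_13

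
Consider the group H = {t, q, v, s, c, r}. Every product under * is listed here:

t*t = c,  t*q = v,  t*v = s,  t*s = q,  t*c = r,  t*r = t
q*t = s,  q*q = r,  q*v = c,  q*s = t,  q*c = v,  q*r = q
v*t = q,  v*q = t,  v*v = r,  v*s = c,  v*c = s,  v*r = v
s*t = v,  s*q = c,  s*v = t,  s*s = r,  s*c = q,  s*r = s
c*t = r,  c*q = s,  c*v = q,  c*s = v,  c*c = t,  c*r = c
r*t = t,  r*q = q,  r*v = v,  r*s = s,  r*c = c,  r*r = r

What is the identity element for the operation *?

The identity e satisfies e * x = x for all x, so its row in the table reproduces the column headers.
Row r reads: t, q, v, s, c, r — exactly the header order. So r is the identity.
(Structurally, H here is isomorphic to the symmetric group S_3.)

r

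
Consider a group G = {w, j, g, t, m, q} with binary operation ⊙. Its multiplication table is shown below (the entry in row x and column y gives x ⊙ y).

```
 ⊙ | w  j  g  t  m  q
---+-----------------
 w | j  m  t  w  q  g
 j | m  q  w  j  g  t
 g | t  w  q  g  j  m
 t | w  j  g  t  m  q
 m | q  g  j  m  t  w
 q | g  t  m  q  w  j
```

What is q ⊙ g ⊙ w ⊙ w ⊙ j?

q ⊙ g = m
m ⊙ w = q
q ⊙ w = g
g ⊙ j = w
(Structurally, G here is isomorphic to the cyclic group Z_6.)

w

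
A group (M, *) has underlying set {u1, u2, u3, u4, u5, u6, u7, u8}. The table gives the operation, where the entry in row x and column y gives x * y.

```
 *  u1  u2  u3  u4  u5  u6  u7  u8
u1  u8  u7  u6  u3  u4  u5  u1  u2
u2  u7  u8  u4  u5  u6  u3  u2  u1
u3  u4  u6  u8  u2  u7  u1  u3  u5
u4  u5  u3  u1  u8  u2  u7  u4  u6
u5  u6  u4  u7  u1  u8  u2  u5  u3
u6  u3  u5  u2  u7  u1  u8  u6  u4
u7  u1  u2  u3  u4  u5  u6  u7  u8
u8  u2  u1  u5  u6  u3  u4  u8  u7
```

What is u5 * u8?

u3

Read row u5, column u8: u5 * u8 = u3.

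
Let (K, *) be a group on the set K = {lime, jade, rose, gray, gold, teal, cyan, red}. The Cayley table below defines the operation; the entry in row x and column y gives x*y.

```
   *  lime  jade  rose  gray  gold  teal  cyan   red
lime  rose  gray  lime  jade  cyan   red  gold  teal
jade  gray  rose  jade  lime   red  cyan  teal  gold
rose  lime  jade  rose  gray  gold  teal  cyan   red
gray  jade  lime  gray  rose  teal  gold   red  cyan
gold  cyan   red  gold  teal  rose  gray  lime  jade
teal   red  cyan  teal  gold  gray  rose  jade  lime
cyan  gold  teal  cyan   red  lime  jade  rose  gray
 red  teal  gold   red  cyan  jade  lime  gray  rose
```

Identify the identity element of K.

rose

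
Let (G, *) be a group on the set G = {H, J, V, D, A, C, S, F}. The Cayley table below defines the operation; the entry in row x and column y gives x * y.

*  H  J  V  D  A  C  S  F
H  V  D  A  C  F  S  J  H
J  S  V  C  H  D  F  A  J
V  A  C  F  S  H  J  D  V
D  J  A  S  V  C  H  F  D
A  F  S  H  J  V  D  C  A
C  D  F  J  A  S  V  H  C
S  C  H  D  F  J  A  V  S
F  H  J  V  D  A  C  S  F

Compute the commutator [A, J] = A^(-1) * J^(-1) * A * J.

V

Identity is F; from the table A^(-1) = H and J^(-1) = C.
H * C = S
S * A = J
J * J = V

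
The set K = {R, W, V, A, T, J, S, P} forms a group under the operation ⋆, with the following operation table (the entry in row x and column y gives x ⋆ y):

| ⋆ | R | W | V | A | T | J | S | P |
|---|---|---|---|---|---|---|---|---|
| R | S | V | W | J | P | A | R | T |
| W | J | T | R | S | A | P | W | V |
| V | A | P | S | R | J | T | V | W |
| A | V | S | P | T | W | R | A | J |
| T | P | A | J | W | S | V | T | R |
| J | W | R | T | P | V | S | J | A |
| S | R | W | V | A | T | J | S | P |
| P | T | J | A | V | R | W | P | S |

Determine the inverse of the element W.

A

First locate the identity: row S matches the header, so S is the identity.
Scan row W for S: W ⋆ A = S. Hence W^(-1) = A.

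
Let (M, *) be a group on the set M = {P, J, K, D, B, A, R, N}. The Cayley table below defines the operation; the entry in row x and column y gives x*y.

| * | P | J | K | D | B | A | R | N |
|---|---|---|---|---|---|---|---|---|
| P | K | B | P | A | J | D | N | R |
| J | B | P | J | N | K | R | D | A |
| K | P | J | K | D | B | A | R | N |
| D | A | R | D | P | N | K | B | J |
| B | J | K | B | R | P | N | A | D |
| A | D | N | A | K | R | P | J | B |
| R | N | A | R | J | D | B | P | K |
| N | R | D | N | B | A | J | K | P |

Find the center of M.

An element z is central iff its row equals its column in the table.
For J: J*A = R ≠ N = A*J, so J ∉ Z.
Checking each element this way leaves Z(M) = {K, P}.

{K, P}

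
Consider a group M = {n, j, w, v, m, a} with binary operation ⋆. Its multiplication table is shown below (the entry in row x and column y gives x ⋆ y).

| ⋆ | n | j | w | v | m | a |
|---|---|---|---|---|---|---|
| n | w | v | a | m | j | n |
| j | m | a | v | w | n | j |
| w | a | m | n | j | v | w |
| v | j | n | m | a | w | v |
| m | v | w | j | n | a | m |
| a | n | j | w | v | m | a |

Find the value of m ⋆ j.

w

Read row m, column j: m ⋆ j = w.
(Structurally, M here is isomorphic to the symmetric group S_3.)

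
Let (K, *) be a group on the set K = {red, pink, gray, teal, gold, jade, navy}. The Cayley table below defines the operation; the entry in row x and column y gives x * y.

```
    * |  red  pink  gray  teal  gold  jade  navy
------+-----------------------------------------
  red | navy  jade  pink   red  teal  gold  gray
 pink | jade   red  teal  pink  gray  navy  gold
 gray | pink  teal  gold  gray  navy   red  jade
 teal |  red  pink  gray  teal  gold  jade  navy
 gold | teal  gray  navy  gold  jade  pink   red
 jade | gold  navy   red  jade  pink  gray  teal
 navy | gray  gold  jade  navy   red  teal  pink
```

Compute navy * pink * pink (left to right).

navy * pink = gold
gold * pink = gray
(Structurally, K here is isomorphic to the cyclic group Z_7.)

gray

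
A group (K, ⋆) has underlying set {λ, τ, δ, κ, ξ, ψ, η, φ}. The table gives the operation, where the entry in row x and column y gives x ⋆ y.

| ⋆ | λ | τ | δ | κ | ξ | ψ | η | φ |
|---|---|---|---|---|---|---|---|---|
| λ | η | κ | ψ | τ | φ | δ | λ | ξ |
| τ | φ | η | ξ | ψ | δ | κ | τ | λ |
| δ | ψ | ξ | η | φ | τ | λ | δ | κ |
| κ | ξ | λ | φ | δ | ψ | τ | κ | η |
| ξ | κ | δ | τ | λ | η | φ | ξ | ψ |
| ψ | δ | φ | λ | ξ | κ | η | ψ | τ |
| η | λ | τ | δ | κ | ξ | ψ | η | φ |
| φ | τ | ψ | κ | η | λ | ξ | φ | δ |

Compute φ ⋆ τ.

Read row φ, column τ: φ ⋆ τ = ψ.

ψ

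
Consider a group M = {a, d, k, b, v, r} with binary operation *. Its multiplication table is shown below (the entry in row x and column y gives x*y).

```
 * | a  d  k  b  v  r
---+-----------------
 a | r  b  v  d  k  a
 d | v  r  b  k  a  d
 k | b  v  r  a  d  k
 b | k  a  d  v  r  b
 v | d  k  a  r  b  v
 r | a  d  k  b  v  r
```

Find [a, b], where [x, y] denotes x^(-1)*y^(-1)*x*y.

v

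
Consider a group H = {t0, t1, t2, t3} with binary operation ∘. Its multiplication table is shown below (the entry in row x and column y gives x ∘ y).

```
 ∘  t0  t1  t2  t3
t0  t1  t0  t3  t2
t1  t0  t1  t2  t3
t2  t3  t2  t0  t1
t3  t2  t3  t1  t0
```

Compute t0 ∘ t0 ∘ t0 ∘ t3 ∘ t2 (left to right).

t0

t0 ∘ t0 = t1
t1 ∘ t0 = t0
t0 ∘ t3 = t2
t2 ∘ t2 = t0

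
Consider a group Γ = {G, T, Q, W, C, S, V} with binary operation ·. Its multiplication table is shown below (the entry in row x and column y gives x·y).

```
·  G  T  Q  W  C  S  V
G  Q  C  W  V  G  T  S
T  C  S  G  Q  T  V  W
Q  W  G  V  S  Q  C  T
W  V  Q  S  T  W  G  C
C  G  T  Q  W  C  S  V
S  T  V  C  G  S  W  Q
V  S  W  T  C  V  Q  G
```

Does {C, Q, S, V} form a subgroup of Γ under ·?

No

Q·V = T, which is not in {C, Q, S, V}.
The subset is not closed under ·, so it is not a subgroup.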